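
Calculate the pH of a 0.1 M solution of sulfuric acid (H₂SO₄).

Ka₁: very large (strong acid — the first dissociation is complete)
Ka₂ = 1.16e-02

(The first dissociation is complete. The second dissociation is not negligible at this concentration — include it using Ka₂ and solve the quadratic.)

First dissociation is complete: [H⁺]₀ = [HSO₄⁻]₀ = C = 0.1 M. Second dissociation HSO₄⁻ ⇌ H⁺ + SO₄²⁻: let x = [SO₄²⁻]. Ka₂ = (C + x)·x / (C − x) = 1.16e-02 → x² + (C + Ka₂)·x − Ka₂·C = 0 → x² + 0.11160·x − 1.160e-03 = 0. x = (−0.11160 + √(0.11160² + 4 × 1.160e-03)) / 2 = 9.5731e-03 M. [H⁺] = C + x = 0.1 + 9.5731e-03 = 1.0957e-01 M. pH = -log(1.0957e-01) = 0.96.

pH = 0.96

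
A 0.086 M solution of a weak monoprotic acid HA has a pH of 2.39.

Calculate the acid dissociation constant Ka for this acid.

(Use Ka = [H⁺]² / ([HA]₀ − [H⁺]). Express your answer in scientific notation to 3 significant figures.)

[H⁺] = 10^(−pH) = 10^(−2.39) = 4.074e-03 M. For HA ⇌ H⁺ + A⁻, Ka = [H⁺][A⁻]/[HA] = [H⁺]² / ([HA]₀ − [H⁺]) = (4.074e-03)² / (0.086 − 4.074e-03) = 2.03e-04.

K_a = 2.03e-04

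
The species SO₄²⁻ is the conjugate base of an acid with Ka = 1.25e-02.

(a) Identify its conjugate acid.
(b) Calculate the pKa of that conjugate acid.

(a) The conjugate acid is formed by adding one H⁺ to SO₄²⁻, giving HSO₄⁻. (b) pKa = -log(Ka) = -log(1.25e-02) = 1.90.

Conjugate acid: HSO₄⁻; pK_a = 1.90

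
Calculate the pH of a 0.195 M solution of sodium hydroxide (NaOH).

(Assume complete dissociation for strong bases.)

[OH⁻] = 0.195 M for strong base. pOH = -log[OH⁻] = 0.71, pH = 14 - pOH

pH = 13.29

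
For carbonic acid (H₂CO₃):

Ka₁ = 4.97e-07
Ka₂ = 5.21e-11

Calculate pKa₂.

pKa₂ = -log(Ka₂) = -log(5.21e-11) = 10.28.

pK_{a2} = 10.28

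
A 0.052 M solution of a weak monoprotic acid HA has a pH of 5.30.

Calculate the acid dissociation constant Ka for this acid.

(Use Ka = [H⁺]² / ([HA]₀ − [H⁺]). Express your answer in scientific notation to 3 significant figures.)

[H⁺] = 10^(−pH) = 10^(−5.30) = 5.012e-06 M. For HA ⇌ H⁺ + A⁻, Ka = [H⁺][A⁻]/[HA] = [H⁺]² / ([HA]₀ − [H⁺]) = (5.012e-06)² / (0.052 − 5.012e-06) = 4.83e-10.

K_a = 4.83e-10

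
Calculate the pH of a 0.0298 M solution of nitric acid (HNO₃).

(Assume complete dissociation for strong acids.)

[H⁺] = 0.0298 M for strong acid. pH = -log[H⁺] = -log(0.0298)

pH = 1.53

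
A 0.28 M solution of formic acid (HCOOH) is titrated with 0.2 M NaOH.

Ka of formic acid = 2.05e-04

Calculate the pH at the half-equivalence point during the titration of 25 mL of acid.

At half-equivalence [HA] = [A⁻], so Henderson-Hasselbalch gives pH = pKa = -log(2.05e-04) = 3.69.

pH = pKa = 3.69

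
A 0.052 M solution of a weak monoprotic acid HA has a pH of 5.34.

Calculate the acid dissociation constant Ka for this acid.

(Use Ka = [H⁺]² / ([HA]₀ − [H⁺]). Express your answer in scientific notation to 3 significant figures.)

[H⁺] = 10^(−pH) = 10^(−5.34) = 4.571e-06 M. For HA ⇌ H⁺ + A⁻, Ka = [H⁺][A⁻]/[HA] = [H⁺]² / ([HA]₀ − [H⁺]) = (4.571e-06)² / (0.052 − 4.571e-06) = 4.02e-10.

K_a = 4.02e-10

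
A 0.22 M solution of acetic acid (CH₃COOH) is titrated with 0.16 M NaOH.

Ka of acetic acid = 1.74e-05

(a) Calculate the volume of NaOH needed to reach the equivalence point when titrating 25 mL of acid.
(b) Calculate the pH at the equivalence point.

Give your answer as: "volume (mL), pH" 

moles acid = 0.22 × 25/1000 = 0.0055 mol; V_base = moles/0.16 × 1000 = 34.4 mL. At equivalence only the conjugate base is present: [A⁻] = 0.0055/0.059 = 9.2632e-02 M. Kb = Kw/Ka = 5.75e-10; [OH⁻] = √(Kb × [A⁻]) = 7.2963e-06; pOH = 5.14; pH = 14 - pOH = 8.86.

V = 34.4 mL, pH = 8.86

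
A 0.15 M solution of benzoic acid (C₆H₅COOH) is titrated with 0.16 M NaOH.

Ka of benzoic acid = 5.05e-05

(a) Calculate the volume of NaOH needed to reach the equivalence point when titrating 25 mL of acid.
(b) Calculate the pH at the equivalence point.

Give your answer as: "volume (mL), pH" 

moles acid = 0.15 × 25/1000 = 0.00375 mol; V_base = moles/0.16 × 1000 = 23.4 mL. At equivalence only the conjugate base is present: [A⁻] = 0.00375/0.048 = 7.7419e-02 M. Kb = Kw/Ka = 1.98e-10; [OH⁻] = √(Kb × [A⁻]) = 3.9154e-06; pOH = 5.41; pH = 14 - pOH = 8.59.

V = 23.4 mL, pH = 8.59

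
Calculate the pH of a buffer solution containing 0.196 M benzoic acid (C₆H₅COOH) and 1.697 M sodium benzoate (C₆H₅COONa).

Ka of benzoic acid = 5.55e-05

pKa = -log(5.55e-05) = 4.26. pH = pKa + log([A⁻]/[HA]) = 4.26 + log(1.697/0.196)

pH = 5.19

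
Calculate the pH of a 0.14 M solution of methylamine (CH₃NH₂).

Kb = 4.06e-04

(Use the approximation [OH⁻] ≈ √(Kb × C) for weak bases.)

[OH⁻] = √(Kb × C) = √(4.06e-04 × 0.14) = 7.5392e-03. pOH = 2.12, pH = 14 - pOH

pH = 11.88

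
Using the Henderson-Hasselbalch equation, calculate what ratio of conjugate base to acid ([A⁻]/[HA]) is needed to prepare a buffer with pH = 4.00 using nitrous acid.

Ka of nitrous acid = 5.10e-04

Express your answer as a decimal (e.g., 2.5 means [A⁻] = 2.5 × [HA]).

pKa = -log(5.10e-04) = 3.2924. pH = pKa + log([A⁻]/[HA]), so log([A⁻]/[HA]) = pH − pKa = 4.00 − 3.2924 = 0.7076. [A⁻]/[HA] = 10^(0.7076) = 5.10

[A⁻]/[HA] = 5.10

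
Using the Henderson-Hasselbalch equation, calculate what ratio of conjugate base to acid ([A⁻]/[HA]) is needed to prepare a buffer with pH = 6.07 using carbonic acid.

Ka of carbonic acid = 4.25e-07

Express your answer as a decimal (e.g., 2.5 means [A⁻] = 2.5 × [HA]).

pKa = -log(4.25e-07) = 6.3716. pH = pKa + log([A⁻]/[HA]), so log([A⁻]/[HA]) = pH − pKa = 6.07 − 6.3716 = -0.3016. [A⁻]/[HA] = 10^(-0.3016) = 0.499

[A⁻]/[HA] = 0.499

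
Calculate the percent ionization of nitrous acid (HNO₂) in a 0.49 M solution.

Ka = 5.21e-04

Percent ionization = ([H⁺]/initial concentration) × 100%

Using Ka equilibrium: x² + Ka×x - Ka×C = 0. Solving: [H⁺] = 1.5719e-02. Percent = (1.5719e-02/0.49) × 100

Percent ionization = 3.21%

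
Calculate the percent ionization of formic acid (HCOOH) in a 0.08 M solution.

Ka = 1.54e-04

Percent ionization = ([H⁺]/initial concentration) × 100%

Using Ka equilibrium: x² + Ka×x - Ka×C = 0. Solving: [H⁺] = 3.4338e-03. Percent = (3.4338e-03/0.08) × 100

Percent ionization = 4.29%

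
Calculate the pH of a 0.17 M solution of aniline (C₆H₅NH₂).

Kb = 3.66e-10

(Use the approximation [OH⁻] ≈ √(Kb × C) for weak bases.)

[OH⁻] = √(Kb × C) = √(3.66e-10 × 0.17) = 7.8880e-06. pOH = 5.10, pH = 14 - pOH

pH = 8.90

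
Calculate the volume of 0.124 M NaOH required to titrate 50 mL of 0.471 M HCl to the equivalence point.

At equivalence: moles acid = moles base. moles HCl = 0.471 × 50/1000 = 0.02355 mol. V_base = moles / 0.124 × 1000 = 189.9 mL.

V_{base} = 189.9 mL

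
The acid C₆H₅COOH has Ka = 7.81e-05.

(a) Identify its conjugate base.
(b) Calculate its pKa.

(a) The conjugate base is formed by removing one H⁺ from C₆H₅COOH, giving C₆H₅COO⁻. (b) pKa = -log(Ka) = -log(7.81e-05) = 4.11.

Conjugate base: C₆H₅COO⁻; pK_a = 4.11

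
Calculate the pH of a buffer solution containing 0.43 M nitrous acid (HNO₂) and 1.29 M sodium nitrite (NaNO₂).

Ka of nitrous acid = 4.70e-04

pKa = -log(4.70e-04) = 3.33. pH = pKa + log([A⁻]/[HA]) = 3.33 + log(1.29/0.43)

pH = 3.81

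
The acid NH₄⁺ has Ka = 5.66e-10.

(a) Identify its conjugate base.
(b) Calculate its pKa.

(a) The conjugate base is formed by removing one H⁺ from NH₄⁺, giving NH₃. (b) pKa = -log(Ka) = -log(5.66e-10) = 9.25.

Conjugate base: NH₃; pK_a = 9.25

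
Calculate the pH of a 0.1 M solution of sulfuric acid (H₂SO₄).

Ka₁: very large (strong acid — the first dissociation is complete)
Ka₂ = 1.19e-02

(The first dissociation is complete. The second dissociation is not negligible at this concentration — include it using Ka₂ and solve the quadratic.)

First dissociation is complete: [H⁺]₀ = [HSO₄⁻]₀ = C = 0.1 M. Second dissociation HSO₄⁻ ⇌ H⁺ + SO₄²⁻: let x = [SO₄²⁻]. Ka₂ = (C + x)·x / (C − x) = 1.19e-02 → x² + (C + Ka₂)·x − Ka₂·C = 0 → x² + 0.11190·x − 1.190e-03 = 0. x = (−0.11190 + √(0.11190² + 4 × 1.190e-03)) / 2 = 9.7798e-03 M. [H⁺] = C + x = 0.1 + 9.7798e-03 = 1.0978e-01 M. pH = -log(1.0978e-01) = 0.96.

pH = 0.96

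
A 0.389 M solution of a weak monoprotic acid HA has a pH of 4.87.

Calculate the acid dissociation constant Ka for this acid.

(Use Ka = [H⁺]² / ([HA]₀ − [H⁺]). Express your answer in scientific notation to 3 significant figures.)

[H⁺] = 10^(−pH) = 10^(−4.87) = 1.349e-05 M. For HA ⇌ H⁺ + A⁻, Ka = [H⁺][A⁻]/[HA] = [H⁺]² / ([HA]₀ − [H⁺]) = (1.349e-05)² / (0.389 − 1.349e-05) = 4.68e-10.

K_a = 4.68e-10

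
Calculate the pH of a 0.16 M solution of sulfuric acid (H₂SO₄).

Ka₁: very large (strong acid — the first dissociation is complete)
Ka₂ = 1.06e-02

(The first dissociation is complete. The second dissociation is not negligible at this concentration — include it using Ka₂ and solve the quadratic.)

First dissociation is complete: [H⁺]₀ = [HSO₄⁻]₀ = C = 0.16 M. Second dissociation HSO₄⁻ ⇌ H⁺ + SO₄²⁻: let x = [SO₄²⁻]. Ka₂ = (C + x)·x / (C − x) = 1.06e-02 → x² + (C + Ka₂)·x − Ka₂·C = 0 → x² + 0.17060·x − 1.696e-03 = 0. x = (−0.17060 + √(0.17060² + 4 × 1.696e-03)) / 2 = 9.4211e-03 M. [H⁺] = C + x = 0.16 + 9.4211e-03 = 1.6942e-01 M. pH = -log(1.6942e-01) = 0.77.

pH = 0.77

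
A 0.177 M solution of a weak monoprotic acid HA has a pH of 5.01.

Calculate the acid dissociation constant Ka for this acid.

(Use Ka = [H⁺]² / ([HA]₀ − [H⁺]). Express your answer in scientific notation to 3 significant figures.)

[H⁺] = 10^(−pH) = 10^(−5.01) = 9.772e-06 M. For HA ⇌ H⁺ + A⁻, Ka = [H⁺][A⁻]/[HA] = [H⁺]² / ([HA]₀ − [H⁺]) = (9.772e-06)² / (0.177 − 9.772e-06) = 5.40e-10.

K_a = 5.40e-10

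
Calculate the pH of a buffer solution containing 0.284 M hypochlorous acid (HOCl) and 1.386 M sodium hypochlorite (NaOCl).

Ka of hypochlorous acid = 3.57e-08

pKa = -log(3.57e-08) = 7.45. pH = pKa + log([A⁻]/[HA]) = 7.45 + log(1.386/0.284)

pH = 8.14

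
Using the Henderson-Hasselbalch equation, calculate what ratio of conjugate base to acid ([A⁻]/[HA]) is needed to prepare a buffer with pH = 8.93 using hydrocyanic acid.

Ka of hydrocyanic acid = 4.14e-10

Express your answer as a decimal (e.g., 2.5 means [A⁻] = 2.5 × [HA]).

pKa = -log(4.14e-10) = 9.3830. pH = pKa + log([A⁻]/[HA]), so log([A⁻]/[HA]) = pH − pKa = 8.93 − 9.3830 = -0.4530. [A⁻]/[HA] = 10^(-0.4530) = 0.352

[A⁻]/[HA] = 0.352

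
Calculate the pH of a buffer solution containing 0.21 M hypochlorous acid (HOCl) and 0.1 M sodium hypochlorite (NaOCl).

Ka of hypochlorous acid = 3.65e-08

pKa = -log(3.65e-08) = 7.44. pH = pKa + log([A⁻]/[HA]) = 7.44 + log(0.1/0.21)

pH = 7.12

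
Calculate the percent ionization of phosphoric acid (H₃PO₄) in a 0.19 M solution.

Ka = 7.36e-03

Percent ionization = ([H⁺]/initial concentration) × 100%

Using Ka equilibrium: x² + Ka×x - Ka×C = 0. Solving: [H⁺] = 3.3896e-02. Percent = (3.3896e-02/0.19) × 100

Percent ionization = 17.8%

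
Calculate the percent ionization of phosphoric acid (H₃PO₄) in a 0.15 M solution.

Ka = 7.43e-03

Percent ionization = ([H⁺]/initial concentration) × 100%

Using Ka equilibrium: x² + Ka×x - Ka×C = 0. Solving: [H⁺] = 2.9875e-02. Percent = (2.9875e-02/0.15) × 100

Percent ionization = 19.9%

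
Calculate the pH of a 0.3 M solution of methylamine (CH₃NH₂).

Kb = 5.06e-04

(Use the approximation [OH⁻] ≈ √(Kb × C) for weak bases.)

[OH⁻] = √(Kb × C) = √(5.06e-04 × 0.3) = 1.2321e-02. pOH = 1.91, pH = 14 - pOH

pH = 12.09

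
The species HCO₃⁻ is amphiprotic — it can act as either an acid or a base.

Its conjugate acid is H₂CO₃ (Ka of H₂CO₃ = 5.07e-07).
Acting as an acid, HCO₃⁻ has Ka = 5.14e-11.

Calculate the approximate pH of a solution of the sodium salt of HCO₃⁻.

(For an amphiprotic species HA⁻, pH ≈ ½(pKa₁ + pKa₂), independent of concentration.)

pKa₁ = -log(5.07e-07) = 6.29; pKa₂ = -log(5.14e-11) = 10.29. For an amphiprotic species, pH ≈ ½(pKa₁ + pKa₂) = ½(6.29 + 10.29) = 8.29.

pH = 8.29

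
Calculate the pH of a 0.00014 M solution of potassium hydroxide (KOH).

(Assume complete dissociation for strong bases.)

[OH⁻] = 0.00014 M for strong base. pOH = -log[OH⁻] = 3.85, pH = 14 - pOH

pH = 10.15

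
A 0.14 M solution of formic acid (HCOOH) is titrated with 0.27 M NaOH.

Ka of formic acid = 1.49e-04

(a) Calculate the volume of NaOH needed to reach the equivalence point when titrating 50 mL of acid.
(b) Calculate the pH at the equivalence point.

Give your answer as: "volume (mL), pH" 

moles acid = 0.14 × 50/1000 = 0.007 mol; V_base = moles/0.27 × 1000 = 25.9 mL. At equivalence only the conjugate base is present: [A⁻] = 0.007/0.076 = 9.2195e-02 M. Kb = Kw/Ka = 6.71e-11; [OH⁻] = √(Kb × [A⁻]) = 2.4875e-06; pOH = 5.60; pH = 14 - pOH = 8.40.

V = 25.9 mL, pH = 8.40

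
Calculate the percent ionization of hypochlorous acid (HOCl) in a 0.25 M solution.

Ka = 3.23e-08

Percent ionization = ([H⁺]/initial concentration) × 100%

Using Ka equilibrium: x² + Ka×x - Ka×C = 0. Solving: [H⁺] = 8.9845e-05. Percent = (8.9845e-05/0.25) × 100

Percent ionization = 0.0359%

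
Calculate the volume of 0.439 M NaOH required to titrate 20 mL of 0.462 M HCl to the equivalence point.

At equivalence: moles acid = moles base. moles HCl = 0.462 × 20/1000 = 0.00924 mol. V_base = moles / 0.439 × 1000 = 21.0 mL.

V_{base} = 21.0 mL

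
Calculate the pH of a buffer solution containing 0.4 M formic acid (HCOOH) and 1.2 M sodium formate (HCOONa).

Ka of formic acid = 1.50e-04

pKa = -log(1.50e-04) = 3.82. pH = pKa + log([A⁻]/[HA]) = 3.82 + log(1.2/0.4)

pH = 4.30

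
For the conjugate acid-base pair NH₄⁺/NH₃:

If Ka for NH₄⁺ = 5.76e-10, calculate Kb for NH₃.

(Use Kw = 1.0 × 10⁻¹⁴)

For a conjugate pair Ka × Kb = Kw, so Kb = Kw/Ka = 1.0 × 10⁻¹⁴ / 5.76e-10 = 1.74e-05.

K_b = 1.74e-05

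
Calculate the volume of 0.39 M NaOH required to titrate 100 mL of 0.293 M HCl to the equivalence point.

At equivalence: moles acid = moles base. moles HCl = 0.293 × 100/1000 = 0.0293 mol. V_base = moles / 0.39 × 1000 = 75.1 mL.

V_{base} = 75.1 mL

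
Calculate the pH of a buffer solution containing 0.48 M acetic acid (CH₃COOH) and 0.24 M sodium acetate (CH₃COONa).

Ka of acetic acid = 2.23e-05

pKa = -log(2.23e-05) = 4.65. pH = pKa + log([A⁻]/[HA]) = 4.65 + log(0.24/0.48)

pH = 4.35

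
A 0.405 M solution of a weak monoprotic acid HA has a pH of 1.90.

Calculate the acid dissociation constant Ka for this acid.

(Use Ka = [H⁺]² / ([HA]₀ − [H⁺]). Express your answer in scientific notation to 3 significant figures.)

[H⁺] = 10^(−pH) = 10^(−1.90) = 1.259e-02 M. For HA ⇌ H⁺ + A⁻, Ka = [H⁺][A⁻]/[HA] = [H⁺]² / ([HA]₀ − [H⁺]) = (1.259e-02)² / (0.405 − 1.259e-02) = 4.04e-04.

K_a = 4.04e-04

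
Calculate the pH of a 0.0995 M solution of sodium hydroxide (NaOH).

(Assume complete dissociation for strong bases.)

[OH⁻] = 0.0995 M for strong base. pOH = -log[OH⁻] = 1.00, pH = 14 - pOH

pH = 13.00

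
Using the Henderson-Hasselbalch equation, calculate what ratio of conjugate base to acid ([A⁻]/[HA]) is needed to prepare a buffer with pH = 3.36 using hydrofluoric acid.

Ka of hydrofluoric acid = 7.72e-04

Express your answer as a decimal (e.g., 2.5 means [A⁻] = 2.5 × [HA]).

pKa = -log(7.72e-04) = 3.1124. pH = pKa + log([A⁻]/[HA]), so log([A⁻]/[HA]) = pH − pKa = 3.36 − 3.1124 = 0.2476. [A⁻]/[HA] = 10^(0.2476) = 1.77

[A⁻]/[HA] = 1.77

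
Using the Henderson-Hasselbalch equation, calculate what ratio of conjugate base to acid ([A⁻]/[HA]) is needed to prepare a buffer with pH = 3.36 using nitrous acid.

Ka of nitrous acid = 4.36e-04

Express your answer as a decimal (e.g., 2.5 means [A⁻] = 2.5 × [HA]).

pKa = -log(4.36e-04) = 3.3605. pH = pKa + log([A⁻]/[HA]), so log([A⁻]/[HA]) = pH − pKa = 3.36 − 3.3605 = -0.0005. [A⁻]/[HA] = 10^(-0.0005) = 0.999

[A⁻]/[HA] = 0.999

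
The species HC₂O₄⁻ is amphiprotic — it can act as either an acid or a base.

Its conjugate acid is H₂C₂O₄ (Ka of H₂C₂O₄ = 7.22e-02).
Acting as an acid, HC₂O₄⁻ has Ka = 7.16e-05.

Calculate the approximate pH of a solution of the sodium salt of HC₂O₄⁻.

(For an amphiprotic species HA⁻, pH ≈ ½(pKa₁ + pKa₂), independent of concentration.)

pKa₁ = -log(7.22e-02) = 1.14; pKa₂ = -log(7.16e-05) = 4.15. For an amphiprotic species, pH ≈ ½(pKa₁ + pKa₂) = ½(1.14 + 4.15) = 2.64.

pH = 2.64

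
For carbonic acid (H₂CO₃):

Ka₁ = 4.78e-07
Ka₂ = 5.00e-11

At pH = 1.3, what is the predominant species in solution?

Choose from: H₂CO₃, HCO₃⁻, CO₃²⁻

pKa₁ = 6.32, pKa₂ = 10.30. For a polyprotic acid the predominant species crosses at each pKa: below pKa_n the protonated form dominates, above it the deprotonated form does. At pH = 1.3, the predominant species is H₂CO₃.

H₂CO₃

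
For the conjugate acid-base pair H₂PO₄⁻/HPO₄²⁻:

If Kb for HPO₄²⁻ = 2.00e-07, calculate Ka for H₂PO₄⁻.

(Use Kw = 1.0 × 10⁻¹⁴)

For a conjugate pair Ka × Kb = Kw, so Ka = Kw/Kb = 1.0 × 10⁻¹⁴ / 2.00e-07 = 5.00e-08.

K_a = 5.00e-08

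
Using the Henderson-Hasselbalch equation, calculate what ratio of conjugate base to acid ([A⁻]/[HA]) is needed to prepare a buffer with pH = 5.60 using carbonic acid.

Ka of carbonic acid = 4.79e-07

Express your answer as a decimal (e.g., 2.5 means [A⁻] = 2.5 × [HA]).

pKa = -log(4.79e-07) = 6.3197. pH = pKa + log([A⁻]/[HA]), so log([A⁻]/[HA]) = pH − pKa = 5.60 − 6.3197 = -0.7197. [A⁻]/[HA] = 10^(-0.7197) = 0.191

[A⁻]/[HA] = 0.191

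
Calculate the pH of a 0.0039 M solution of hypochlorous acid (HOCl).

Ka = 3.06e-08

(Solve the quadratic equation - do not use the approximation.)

x² + Ka×x - Ka×C = 0. Using quadratic formula: [H⁺] = 1.0909e-05

pH = 4.96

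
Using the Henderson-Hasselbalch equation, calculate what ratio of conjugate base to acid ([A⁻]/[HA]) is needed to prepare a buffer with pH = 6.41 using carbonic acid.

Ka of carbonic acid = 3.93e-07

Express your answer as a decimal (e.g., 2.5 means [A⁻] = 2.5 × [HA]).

pKa = -log(3.93e-07) = 6.4056. pH = pKa + log([A⁻]/[HA]), so log([A⁻]/[HA]) = pH − pKa = 6.41 − 6.4056 = 0.0044. [A⁻]/[HA] = 10^(0.0044) = 1.01

[A⁻]/[HA] = 1.01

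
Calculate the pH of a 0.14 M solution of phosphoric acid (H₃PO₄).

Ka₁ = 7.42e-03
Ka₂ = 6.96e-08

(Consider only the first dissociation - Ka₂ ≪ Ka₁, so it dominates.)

First dissociation dominates. From Ka₁ = [H⁺][HA⁻]/[H₂A], x² + Ka₁·x − Ka₁·C = 0 with C = 0.14 M and Ka₁ = 7.42e-03. Solving: [H⁺] = (−Ka₁ + √(Ka₁² + 4·Ka₁·C)) / 2 = 2.8733e-02 M. pH = -log(2.8733e-02) = 1.54.

pH = 1.54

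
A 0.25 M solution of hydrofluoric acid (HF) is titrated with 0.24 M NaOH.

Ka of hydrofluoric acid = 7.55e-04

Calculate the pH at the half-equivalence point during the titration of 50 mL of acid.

At half-equivalence [HA] = [A⁻], so Henderson-Hasselbalch gives pH = pKa = -log(7.55e-04) = 3.12.

pH = pKa = 3.12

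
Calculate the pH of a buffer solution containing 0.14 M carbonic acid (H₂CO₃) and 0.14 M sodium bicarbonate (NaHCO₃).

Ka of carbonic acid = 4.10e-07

pKa = -log(4.10e-07) = 6.39. pH = pKa + log([A⁻]/[HA]) = 6.39 + log(0.14/0.14)

pH = 6.39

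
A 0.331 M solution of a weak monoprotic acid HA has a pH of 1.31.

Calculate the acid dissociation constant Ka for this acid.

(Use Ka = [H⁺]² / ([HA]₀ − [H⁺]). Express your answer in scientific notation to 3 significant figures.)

[H⁺] = 10^(−pH) = 10^(−1.31) = 4.898e-02 M. For HA ⇌ H⁺ + A⁻, Ka = [H⁺][A⁻]/[HA] = [H⁺]² / ([HA]₀ − [H⁺]) = (4.898e-02)² / (0.331 − 4.898e-02) = 8.51e-03.

K_a = 8.51e-03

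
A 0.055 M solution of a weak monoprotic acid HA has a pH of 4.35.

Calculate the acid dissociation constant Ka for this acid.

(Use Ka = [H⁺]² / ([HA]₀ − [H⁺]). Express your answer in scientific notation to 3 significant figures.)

[H⁺] = 10^(−pH) = 10^(−4.35) = 4.467e-05 M. For HA ⇌ H⁺ + A⁻, Ka = [H⁺][A⁻]/[HA] = [H⁺]² / ([HA]₀ − [H⁺]) = (4.467e-05)² / (0.055 − 4.467e-05) = 3.63e-08.

K_a = 3.63e-08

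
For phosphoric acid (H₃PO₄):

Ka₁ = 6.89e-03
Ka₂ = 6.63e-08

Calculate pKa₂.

pKa₂ = -log(Ka₂) = -log(6.63e-08) = 7.18.

pK_{a2} = 7.18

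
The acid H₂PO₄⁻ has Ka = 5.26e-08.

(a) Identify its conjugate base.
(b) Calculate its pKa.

(a) The conjugate base is formed by removing one H⁺ from H₂PO₄⁻, giving HPO₄²⁻. (b) pKa = -log(Ka) = -log(5.26e-08) = 7.28.

Conjugate base: HPO₄²⁻; pK_a = 7.28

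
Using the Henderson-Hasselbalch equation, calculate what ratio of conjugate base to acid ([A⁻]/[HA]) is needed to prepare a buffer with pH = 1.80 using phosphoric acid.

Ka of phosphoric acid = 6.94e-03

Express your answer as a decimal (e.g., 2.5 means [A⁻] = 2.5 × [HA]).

pKa = -log(6.94e-03) = 2.1586. pH = pKa + log([A⁻]/[HA]), so log([A⁻]/[HA]) = pH − pKa = 1.80 − 2.1586 = -0.3586. [A⁻]/[HA] = 10^(-0.3586) = 0.438

[A⁻]/[HA] = 0.438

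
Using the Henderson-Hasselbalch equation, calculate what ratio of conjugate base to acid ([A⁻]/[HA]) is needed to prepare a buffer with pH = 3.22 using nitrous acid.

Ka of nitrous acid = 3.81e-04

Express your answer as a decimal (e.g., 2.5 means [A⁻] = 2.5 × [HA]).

pKa = -log(3.81e-04) = 3.4191. pH = pKa + log([A⁻]/[HA]), so log([A⁻]/[HA]) = pH − pKa = 3.22 − 3.4191 = -0.1991. [A⁻]/[HA] = 10^(-0.1991) = 0.632

[A⁻]/[HA] = 0.632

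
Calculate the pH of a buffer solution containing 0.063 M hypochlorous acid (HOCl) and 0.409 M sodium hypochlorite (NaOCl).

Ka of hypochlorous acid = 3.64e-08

pKa = -log(3.64e-08) = 7.44. pH = pKa + log([A⁻]/[HA]) = 7.44 + log(0.409/0.063)

pH = 8.25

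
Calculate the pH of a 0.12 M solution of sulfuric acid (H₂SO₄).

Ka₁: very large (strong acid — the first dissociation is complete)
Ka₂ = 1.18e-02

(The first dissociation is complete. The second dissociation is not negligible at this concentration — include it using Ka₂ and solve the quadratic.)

First dissociation is complete: [H⁺]₀ = [HSO₄⁻]₀ = C = 0.12 M. Second dissociation HSO₄⁻ ⇌ H⁺ + SO₄²⁻: let x = [SO₄²⁻]. Ka₂ = (C + x)·x / (C − x) = 1.18e-02 → x² + (C + Ka₂)·x − Ka₂·C = 0 → x² + 0.13180·x − 1.416e-03 = 0. x = (−0.13180 + √(0.13180² + 4 × 1.416e-03)) / 2 = 9.9868e-03 M. [H⁺] = C + x = 0.12 + 9.9868e-03 = 1.2999e-01 M. pH = -log(1.2999e-01) = 0.89.

pH = 0.89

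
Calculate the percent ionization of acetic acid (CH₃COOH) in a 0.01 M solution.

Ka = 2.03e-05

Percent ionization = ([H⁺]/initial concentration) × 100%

Using Ka equilibrium: x² + Ka×x - Ka×C = 0. Solving: [H⁺] = 4.4052e-04. Percent = (4.4052e-04/0.01) × 100

Percent ionization = 4.41%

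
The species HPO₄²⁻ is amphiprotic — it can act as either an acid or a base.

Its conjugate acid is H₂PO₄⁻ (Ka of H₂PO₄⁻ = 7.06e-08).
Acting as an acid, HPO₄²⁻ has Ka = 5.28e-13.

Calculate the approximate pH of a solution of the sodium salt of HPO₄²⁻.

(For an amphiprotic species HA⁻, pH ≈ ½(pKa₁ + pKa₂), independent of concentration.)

pKa₁ = -log(7.06e-08) = 7.15; pKa₂ = -log(5.28e-13) = 12.28. For an amphiprotic species, pH ≈ ½(pKa₁ + pKa₂) = ½(7.15 + 12.28) = 9.71.

pH = 9.71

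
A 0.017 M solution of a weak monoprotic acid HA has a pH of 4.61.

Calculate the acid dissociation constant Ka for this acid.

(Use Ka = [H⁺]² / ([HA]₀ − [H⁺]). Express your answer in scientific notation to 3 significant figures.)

[H⁺] = 10^(−pH) = 10^(−4.61) = 2.455e-05 M. For HA ⇌ H⁺ + A⁻, Ka = [H⁺][A⁻]/[HA] = [H⁺]² / ([HA]₀ − [H⁺]) = (2.455e-05)² / (0.017 − 2.455e-05) = 3.55e-08.

K_a = 3.55e-08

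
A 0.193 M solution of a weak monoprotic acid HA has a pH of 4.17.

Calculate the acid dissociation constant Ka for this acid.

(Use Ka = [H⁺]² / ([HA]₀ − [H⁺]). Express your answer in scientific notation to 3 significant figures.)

[H⁺] = 10^(−pH) = 10^(−4.17) = 6.761e-05 M. For HA ⇌ H⁺ + A⁻, Ka = [H⁺][A⁻]/[HA] = [H⁺]² / ([HA]₀ − [H⁺]) = (6.761e-05)² / (0.193 − 6.761e-05) = 2.37e-08.

K_a = 2.37e-08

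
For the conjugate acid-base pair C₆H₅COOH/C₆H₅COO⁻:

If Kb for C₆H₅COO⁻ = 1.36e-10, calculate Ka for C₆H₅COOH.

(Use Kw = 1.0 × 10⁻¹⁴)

For a conjugate pair Ka × Kb = Kw, so Ka = Kw/Kb = 1.0 × 10⁻¹⁴ / 1.36e-10 = 7.35e-05.

K_a = 7.35e-05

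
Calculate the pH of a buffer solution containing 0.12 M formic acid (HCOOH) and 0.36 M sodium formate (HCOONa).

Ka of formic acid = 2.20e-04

pKa = -log(2.20e-04) = 3.66. pH = pKa + log([A⁻]/[HA]) = 3.66 + log(0.36/0.12)

pH = 4.13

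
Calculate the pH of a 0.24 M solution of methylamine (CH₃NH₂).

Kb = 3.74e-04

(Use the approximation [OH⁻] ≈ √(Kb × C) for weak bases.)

[OH⁻] = √(Kb × C) = √(3.74e-04 × 0.24) = 9.4742e-03. pOH = 2.02, pH = 14 - pOH

pH = 11.98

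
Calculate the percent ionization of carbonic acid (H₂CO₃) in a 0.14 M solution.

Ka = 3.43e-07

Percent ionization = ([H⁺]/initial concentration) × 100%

Using Ka equilibrium: x² + Ka×x - Ka×C = 0. Solving: [H⁺] = 2.1896e-04. Percent = (2.1896e-04/0.14) × 100

Percent ionization = 0.156%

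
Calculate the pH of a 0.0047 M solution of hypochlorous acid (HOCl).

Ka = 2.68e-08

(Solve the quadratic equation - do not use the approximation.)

x² + Ka×x - Ka×C = 0. Using quadratic formula: [H⁺] = 1.1210e-05

pH = 4.95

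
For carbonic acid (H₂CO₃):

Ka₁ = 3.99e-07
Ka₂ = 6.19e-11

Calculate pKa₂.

pKa₂ = -log(Ka₂) = -log(6.19e-11) = 10.21.

pK_{a2} = 10.21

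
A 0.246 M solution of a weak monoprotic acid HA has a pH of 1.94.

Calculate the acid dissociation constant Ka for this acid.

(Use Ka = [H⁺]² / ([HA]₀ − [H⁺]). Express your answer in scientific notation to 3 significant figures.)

[H⁺] = 10^(−pH) = 10^(−1.94) = 1.148e-02 M. For HA ⇌ H⁺ + A⁻, Ka = [H⁺][A⁻]/[HA] = [H⁺]² / ([HA]₀ − [H⁺]) = (1.148e-02)² / (0.246 − 1.148e-02) = 5.62e-04.

K_a = 5.62e-04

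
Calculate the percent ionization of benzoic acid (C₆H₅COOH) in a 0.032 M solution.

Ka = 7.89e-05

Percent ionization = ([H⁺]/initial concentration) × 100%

Using Ka equilibrium: x² + Ka×x - Ka×C = 0. Solving: [H⁺] = 1.5500e-03. Percent = (1.5500e-03/0.032) × 100

Percent ionization = 4.84%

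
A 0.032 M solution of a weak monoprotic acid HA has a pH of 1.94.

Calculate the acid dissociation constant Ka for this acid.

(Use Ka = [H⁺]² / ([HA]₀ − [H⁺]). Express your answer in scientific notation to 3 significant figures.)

[H⁺] = 10^(−pH) = 10^(−1.94) = 1.148e-02 M. For HA ⇌ H⁺ + A⁻, Ka = [H⁺][A⁻]/[HA] = [H⁺]² / ([HA]₀ − [H⁺]) = (1.148e-02)² / (0.032 − 1.148e-02) = 6.42e-03.

K_a = 6.42e-03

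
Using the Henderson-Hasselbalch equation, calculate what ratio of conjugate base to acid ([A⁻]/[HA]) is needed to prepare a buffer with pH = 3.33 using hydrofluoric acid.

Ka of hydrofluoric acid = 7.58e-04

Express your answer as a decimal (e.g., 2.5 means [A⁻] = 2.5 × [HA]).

pKa = -log(7.58e-04) = 3.1203. pH = pKa + log([A⁻]/[HA]), so log([A⁻]/[HA]) = pH − pKa = 3.33 − 3.1203 = 0.2097. [A⁻]/[HA] = 10^(0.2097) = 1.62

[A⁻]/[HA] = 1.62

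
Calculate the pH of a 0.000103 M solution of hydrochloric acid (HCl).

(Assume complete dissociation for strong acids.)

[H⁺] = 0.000103 M for strong acid. pH = -log[H⁺] = -log(0.000103)

pH = 3.99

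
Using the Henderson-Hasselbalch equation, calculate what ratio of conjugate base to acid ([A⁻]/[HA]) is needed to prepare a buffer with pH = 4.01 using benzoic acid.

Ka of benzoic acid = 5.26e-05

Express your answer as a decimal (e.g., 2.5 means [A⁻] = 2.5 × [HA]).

pKa = -log(5.26e-05) = 4.2790. pH = pKa + log([A⁻]/[HA]), so log([A⁻]/[HA]) = pH − pKa = 4.01 − 4.2790 = -0.2690. [A⁻]/[HA] = 10^(-0.2690) = 0.538

[A⁻]/[HA] = 0.538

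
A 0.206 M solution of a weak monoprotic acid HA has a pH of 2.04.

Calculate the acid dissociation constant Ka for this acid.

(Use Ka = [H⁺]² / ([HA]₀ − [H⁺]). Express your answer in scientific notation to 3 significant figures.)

[H⁺] = 10^(−pH) = 10^(−2.04) = 9.120e-03 M. For HA ⇌ H⁺ + A⁻, Ka = [H⁺][A⁻]/[HA] = [H⁺]² / ([HA]₀ − [H⁺]) = (9.120e-03)² / (0.206 − 9.120e-03) = 4.22e-04.

K_a = 4.22e-04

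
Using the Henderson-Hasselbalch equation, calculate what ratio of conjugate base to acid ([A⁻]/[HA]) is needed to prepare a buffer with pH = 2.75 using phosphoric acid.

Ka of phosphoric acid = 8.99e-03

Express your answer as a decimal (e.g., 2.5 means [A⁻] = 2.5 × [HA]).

pKa = -log(8.99e-03) = 2.0462. pH = pKa + log([A⁻]/[HA]), so log([A⁻]/[HA]) = pH − pKa = 2.75 − 2.0462 = 0.7038. [A⁻]/[HA] = 10^(0.7038) = 5.06

[A⁻]/[HA] = 5.06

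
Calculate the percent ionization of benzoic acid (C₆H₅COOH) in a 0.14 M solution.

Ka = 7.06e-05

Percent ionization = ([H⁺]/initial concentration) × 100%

Using Ka equilibrium: x² + Ka×x - Ka×C = 0. Solving: [H⁺] = 3.1088e-03. Percent = (3.1088e-03/0.14) × 100

Percent ionization = 2.22%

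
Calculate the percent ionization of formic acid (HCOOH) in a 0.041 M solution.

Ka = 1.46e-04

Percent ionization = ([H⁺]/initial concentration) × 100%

Using Ka equilibrium: x² + Ka×x - Ka×C = 0. Solving: [H⁺] = 2.3747e-03. Percent = (2.3747e-03/0.041) × 100

Percent ionization = 5.79%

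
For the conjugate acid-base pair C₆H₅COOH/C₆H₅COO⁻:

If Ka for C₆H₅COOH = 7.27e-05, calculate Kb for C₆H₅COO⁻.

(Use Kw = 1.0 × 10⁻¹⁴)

For a conjugate pair Ka × Kb = Kw, so Kb = Kw/Ka = 1.0 × 10⁻¹⁴ / 7.27e-05 = 1.38e-10.

K_b = 1.38e-10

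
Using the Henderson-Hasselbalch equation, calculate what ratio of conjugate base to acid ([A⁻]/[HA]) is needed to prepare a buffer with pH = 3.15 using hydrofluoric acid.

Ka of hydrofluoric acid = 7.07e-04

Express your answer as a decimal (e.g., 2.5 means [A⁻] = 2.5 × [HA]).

pKa = -log(7.07e-04) = 3.1506. pH = pKa + log([A⁻]/[HA]), so log([A⁻]/[HA]) = pH − pKa = 3.15 − 3.1506 = -0.0006. [A⁻]/[HA] = 10^(-0.0006) = 0.999

[A⁻]/[HA] = 0.999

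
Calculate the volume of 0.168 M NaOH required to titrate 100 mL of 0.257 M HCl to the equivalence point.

At equivalence: moles acid = moles base. moles HCl = 0.257 × 100/1000 = 0.0257 mol. V_base = moles / 0.168 × 1000 = 153.0 mL.

V_{base} = 153.0 mL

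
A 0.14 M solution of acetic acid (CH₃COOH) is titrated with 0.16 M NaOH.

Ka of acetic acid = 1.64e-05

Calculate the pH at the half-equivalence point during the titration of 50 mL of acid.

At half-equivalence [HA] = [A⁻], so Henderson-Hasselbalch gives pH = pKa = -log(1.64e-05) = 4.79.

pH = pKa = 4.79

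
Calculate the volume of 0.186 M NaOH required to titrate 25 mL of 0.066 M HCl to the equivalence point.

At equivalence: moles acid = moles base. moles HCl = 0.066 × 25/1000 = 0.00165 mol. V_base = moles / 0.186 × 1000 = 8.9 mL.

V_{base} = 8.9 mL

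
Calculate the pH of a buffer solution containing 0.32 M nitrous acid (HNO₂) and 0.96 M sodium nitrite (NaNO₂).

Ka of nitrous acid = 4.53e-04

pKa = -log(4.53e-04) = 3.34. pH = pKa + log([A⁻]/[HA]) = 3.34 + log(0.96/0.32)

pH = 3.82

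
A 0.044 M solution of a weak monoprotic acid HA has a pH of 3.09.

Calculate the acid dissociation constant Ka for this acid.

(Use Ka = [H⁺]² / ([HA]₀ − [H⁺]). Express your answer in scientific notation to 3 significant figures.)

[H⁺] = 10^(−pH) = 10^(−3.09) = 8.128e-04 M. For HA ⇌ H⁺ + A⁻, Ka = [H⁺][A⁻]/[HA] = [H⁺]² / ([HA]₀ − [H⁺]) = (8.128e-04)² / (0.044 − 8.128e-04) = 1.53e-05.

K_a = 1.53e-05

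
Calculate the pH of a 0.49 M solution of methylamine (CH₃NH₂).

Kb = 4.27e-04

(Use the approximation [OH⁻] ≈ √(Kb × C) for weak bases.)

[OH⁻] = √(Kb × C) = √(4.27e-04 × 0.49) = 1.4465e-02. pOH = 1.84, pH = 14 - pOH

pH = 12.16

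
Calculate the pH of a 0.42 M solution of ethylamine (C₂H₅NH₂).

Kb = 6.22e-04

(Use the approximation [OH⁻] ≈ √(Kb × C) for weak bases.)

[OH⁻] = √(Kb × C) = √(6.22e-04 × 0.42) = 1.6163e-02. pOH = 1.79, pH = 14 - pOH

pH = 12.21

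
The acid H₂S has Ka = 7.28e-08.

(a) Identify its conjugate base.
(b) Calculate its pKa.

(a) The conjugate base is formed by removing one H⁺ from H₂S, giving HS⁻. (b) pKa = -log(Ka) = -log(7.28e-08) = 7.14.

Conjugate base: HS⁻; pK_a = 7.14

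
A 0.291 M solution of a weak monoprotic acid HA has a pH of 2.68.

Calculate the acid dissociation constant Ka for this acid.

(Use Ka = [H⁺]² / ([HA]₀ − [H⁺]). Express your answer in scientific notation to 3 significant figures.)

[H⁺] = 10^(−pH) = 10^(−2.68) = 2.089e-03 M. For HA ⇌ H⁺ + A⁻, Ka = [H⁺][A⁻]/[HA] = [H⁺]² / ([HA]₀ − [H⁺]) = (2.089e-03)² / (0.291 − 2.089e-03) = 1.51e-05.

K_a = 1.51e-05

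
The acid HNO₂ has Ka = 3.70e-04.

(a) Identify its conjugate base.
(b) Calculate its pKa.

(a) The conjugate base is formed by removing one H⁺ from HNO₂, giving NO₂⁻. (b) pKa = -log(Ka) = -log(3.70e-04) = 3.43.

Conjugate base: NO₂⁻; pK_a = 3.43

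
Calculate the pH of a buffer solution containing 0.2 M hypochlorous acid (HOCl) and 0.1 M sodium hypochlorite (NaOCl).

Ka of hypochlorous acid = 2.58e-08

pKa = -log(2.58e-08) = 7.59. pH = pKa + log([A⁻]/[HA]) = 7.59 + log(0.1/0.2)

pH = 7.29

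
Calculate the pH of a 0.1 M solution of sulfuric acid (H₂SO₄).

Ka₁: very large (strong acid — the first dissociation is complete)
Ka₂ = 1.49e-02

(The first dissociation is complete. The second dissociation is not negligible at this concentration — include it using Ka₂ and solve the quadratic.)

First dissociation is complete: [H⁺]₀ = [HSO₄⁻]₀ = C = 0.1 M. Second dissociation HSO₄⁻ ⇌ H⁺ + SO₄²⁻: let x = [SO₄²⁻]. Ka₂ = (C + x)·x / (C − x) = 1.49e-02 → x² + (C + Ka₂)·x − Ka₂·C = 0 → x² + 0.11490·x − 1.490e-03 = 0. x = (−0.11490 + √(0.11490² + 4 × 1.490e-03)) / 2 = 1.1763e-02 M. [H⁺] = C + x = 0.1 + 1.1763e-02 = 1.1176e-01 M. pH = -log(1.1176e-01) = 0.95.

pH = 0.95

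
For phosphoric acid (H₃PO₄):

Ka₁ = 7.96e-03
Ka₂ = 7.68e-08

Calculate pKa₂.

pKa₂ = -log(Ka₂) = -log(7.68e-08) = 7.11.

pK_{a2} = 7.11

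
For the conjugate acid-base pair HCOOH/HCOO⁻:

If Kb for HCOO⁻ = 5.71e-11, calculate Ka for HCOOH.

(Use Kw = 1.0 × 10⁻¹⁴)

For a conjugate pair Ka × Kb = Kw, so Ka = Kw/Kb = 1.0 × 10⁻¹⁴ / 5.71e-11 = 1.75e-04.

K_a = 1.75e-04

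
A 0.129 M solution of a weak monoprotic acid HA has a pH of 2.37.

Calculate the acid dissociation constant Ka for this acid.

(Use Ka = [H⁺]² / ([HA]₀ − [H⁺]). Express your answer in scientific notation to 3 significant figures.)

[H⁺] = 10^(−pH) = 10^(−2.37) = 4.266e-03 M. For HA ⇌ H⁺ + A⁻, Ka = [H⁺][A⁻]/[HA] = [H⁺]² / ([HA]₀ − [H⁺]) = (4.266e-03)² / (0.129 − 4.266e-03) = 1.46e-04.

K_a = 1.46e-04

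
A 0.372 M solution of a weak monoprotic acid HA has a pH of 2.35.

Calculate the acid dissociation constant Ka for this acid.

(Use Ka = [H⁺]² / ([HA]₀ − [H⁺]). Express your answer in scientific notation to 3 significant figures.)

[H⁺] = 10^(−pH) = 10^(−2.35) = 4.467e-03 M. For HA ⇌ H⁺ + A⁻, Ka = [H⁺][A⁻]/[HA] = [H⁺]² / ([HA]₀ − [H⁺]) = (4.467e-03)² / (0.372 − 4.467e-03) = 5.43e-05.

K_a = 5.43e-05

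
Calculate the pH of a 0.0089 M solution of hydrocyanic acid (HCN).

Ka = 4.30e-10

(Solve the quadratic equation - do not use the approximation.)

x² + Ka×x - Ka×C = 0. Using quadratic formula: [H⁺] = 1.9561e-06

pH = 5.71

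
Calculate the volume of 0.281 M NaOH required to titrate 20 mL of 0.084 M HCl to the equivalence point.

At equivalence: moles acid = moles base. moles HCl = 0.084 × 20/1000 = 0.00168 mol. V_base = moles / 0.281 × 1000 = 6.0 mL.

V_{base} = 6.0 mL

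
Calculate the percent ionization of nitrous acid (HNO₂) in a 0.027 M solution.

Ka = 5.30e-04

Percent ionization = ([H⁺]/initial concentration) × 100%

Using Ka equilibrium: x² + Ka×x - Ka×C = 0. Solving: [H⁺] = 3.5271e-03. Percent = (3.5271e-03/0.027) × 100

Percent ionization = 13.1%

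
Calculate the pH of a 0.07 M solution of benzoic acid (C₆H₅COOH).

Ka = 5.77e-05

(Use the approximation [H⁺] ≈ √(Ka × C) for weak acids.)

[H⁺] = √(Ka × C) = √(5.77e-05 × 0.07) = 2.0097e-03. pH = -log(2.0097e-03)

pH = 2.70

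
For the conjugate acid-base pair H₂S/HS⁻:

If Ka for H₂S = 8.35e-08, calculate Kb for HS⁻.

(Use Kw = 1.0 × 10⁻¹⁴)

For a conjugate pair Ka × Kb = Kw, so Kb = Kw/Ka = 1.0 × 10⁻¹⁴ / 8.35e-08 = 1.20e-07.

K_b = 1.20e-07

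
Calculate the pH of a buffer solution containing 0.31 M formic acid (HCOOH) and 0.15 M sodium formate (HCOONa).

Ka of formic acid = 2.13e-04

pKa = -log(2.13e-04) = 3.67. pH = pKa + log([A⁻]/[HA]) = 3.67 + log(0.15/0.31)

pH = 3.36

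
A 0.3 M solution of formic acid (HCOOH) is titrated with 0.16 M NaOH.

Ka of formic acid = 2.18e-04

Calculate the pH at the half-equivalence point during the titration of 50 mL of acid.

At half-equivalence [HA] = [A⁻], so Henderson-Hasselbalch gives pH = pKa = -log(2.18e-04) = 3.66.

pH = pKa = 3.66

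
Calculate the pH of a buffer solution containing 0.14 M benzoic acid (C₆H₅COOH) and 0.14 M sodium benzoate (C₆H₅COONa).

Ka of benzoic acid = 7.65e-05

pKa = -log(7.65e-05) = 4.12. pH = pKa + log([A⁻]/[HA]) = 4.12 + log(0.14/0.14)

pH = 4.12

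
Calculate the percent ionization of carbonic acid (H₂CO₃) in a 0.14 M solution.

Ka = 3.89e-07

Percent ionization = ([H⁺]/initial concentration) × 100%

Using Ka equilibrium: x² + Ka×x - Ka×C = 0. Solving: [H⁺] = 2.3317e-04. Percent = (2.3317e-04/0.14) × 100

Percent ionization = 0.167%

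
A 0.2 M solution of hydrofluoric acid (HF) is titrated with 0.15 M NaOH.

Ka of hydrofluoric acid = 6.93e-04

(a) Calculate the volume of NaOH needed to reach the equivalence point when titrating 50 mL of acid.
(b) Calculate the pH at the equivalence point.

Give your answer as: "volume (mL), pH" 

moles acid = 0.2 × 50/1000 = 0.01 mol; V_base = moles/0.15 × 1000 = 66.7 mL. At equivalence only the conjugate base is present: [A⁻] = 0.01/0.117 = 8.5714e-02 M. Kb = Kw/Ka = 1.44e-11; [OH⁻] = √(Kb × [A⁻]) = 1.1121e-06; pOH = 5.95; pH = 14 - pOH = 8.05.

V = 66.7 mL, pH = 8.05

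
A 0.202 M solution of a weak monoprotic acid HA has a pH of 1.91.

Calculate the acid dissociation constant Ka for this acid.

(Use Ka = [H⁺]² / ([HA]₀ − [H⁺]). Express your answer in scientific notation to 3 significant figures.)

[H⁺] = 10^(−pH) = 10^(−1.91) = 1.230e-02 M. For HA ⇌ H⁺ + A⁻, Ka = [H⁺][A⁻]/[HA] = [H⁺]² / ([HA]₀ − [H⁺]) = (1.230e-02)² / (0.202 − 1.230e-02) = 7.98e-04.

K_a = 7.98e-04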